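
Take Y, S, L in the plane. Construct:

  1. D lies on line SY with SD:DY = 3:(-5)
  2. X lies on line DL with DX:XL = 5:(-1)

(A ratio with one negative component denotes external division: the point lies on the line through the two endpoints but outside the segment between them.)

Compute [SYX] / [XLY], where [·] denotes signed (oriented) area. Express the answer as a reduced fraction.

[SYX]:[XLY] = 2

Work in coordinates with Y = (0, 0), S = (1, 0), L = (0, 1).
1. D lies on line SY with SD:DY = 3:(-5) ⇒ D = (5/2, 0)
2. X lies on line DL with DX:XL = 5:(-1) ⇒ X = (-5/8, 5/4)
2·[SYX] = -5/4, 2·[XLY] = -5/8
[SYX]:[XLY] = -5/4:-5/8 = 2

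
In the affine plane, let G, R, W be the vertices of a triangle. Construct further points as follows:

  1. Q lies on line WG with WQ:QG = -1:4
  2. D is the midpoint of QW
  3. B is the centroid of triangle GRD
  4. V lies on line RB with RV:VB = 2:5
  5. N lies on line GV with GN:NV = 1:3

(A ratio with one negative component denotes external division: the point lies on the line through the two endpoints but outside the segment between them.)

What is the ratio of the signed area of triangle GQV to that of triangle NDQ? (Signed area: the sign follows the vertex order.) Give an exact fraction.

[GQV]:[NDQ] = 32

Set G = (0, 0), R = (1, 0), W = (0, 1); any affine frame gives the same invariant.
1. Q lies on line WG with WQ:QG = -1:4 ⇒ Q = (0, 4/3)
2. D is the midpoint of QW ⇒ D = (0, 7/6)
3. B is the centroid of triangle GRD ⇒ B = (1/3, 7/18)
4. V lies on line RB with RV:VB = 2:5 ⇒ V = (17/21, 1/9)
5. N lies on line GV with GN:NV = 1:3 ⇒ N = (17/84, 1/36)
2·[GQV] = -68/63, 2·[NDQ] = -17/504
[GQV]:[NDQ] = -68/63:-17/504 = 32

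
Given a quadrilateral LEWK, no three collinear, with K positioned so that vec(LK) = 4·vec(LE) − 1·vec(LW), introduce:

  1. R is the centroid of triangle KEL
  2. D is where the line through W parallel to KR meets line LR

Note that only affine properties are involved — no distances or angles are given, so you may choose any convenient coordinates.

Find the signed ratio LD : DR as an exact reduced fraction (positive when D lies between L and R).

LD:DR = -7/6

Assign L = (0, 0), E = (1, 0), W = (0, 1), K = (4, -1) — the answer is frame-independent, so this choice is without loss of generality.
1. R is the centroid of triangle KEL ⇒ R = (5/3, -1/3)
2. D is where the line through W parallel to KR meets line LR ⇒ D = (35/3, -7/3)
D = L + t·(R−L) with t = 7, so LD:DR = t:(1−t) = 7:-6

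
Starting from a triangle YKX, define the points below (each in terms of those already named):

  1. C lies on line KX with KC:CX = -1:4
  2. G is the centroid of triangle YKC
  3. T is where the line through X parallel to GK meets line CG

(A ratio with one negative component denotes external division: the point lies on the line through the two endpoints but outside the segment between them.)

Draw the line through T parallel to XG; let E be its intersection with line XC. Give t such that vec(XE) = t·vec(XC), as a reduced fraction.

Assign Y = (0, 0), K = (1, 0), X = (0, 1) — the answer is frame-independent, so this choice is without loss of generality.
1. C lies on line KX with KC:CX = -1:4 ⇒ C = (4/3, -1/3)
2. G is the centroid of triangle YKC ⇒ G = (7/9, -1/9)
3. T is where the line through X parallel to GK meets line CG ⇒ T = (-8/9, 5/9)
through T parallel to XG: direction (7/9, -10/9); meets XC at E = (-4, 5)
E = X + t·(C−X) with t = -3

t = -3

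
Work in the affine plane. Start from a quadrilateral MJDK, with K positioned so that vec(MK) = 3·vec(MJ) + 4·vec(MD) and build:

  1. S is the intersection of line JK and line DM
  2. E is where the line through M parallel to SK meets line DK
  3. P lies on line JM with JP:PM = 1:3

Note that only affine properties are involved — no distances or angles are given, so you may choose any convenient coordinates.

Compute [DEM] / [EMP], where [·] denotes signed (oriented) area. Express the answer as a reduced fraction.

[DEM]:[EMP] = -2/3

Choose coordinates M = (0, 0), J = (1, 0), D = (0, 1), K = (3, 4).
1. S is the intersection of line JK and line DM ⇒ S = (0, -2)
2. E is where the line through M parallel to SK meets line DK ⇒ E = (1, 2)
3. P lies on line JM with JP:PM = 1:3 ⇒ P = (3/4, 0)
2·[DEM] = -1, 2·[EMP] = 3/2
[DEM]:[EMP] = -1:3/2 = -2/3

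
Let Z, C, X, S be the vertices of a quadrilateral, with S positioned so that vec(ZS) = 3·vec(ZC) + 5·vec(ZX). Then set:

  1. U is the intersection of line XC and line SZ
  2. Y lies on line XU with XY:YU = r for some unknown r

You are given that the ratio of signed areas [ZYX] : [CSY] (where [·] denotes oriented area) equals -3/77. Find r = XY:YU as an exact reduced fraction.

Choose coordinates Z = (0, 0), C = (1, 0), X = (0, 1), S = (3, 5).
1. U is the intersection of line XC and line SZ ⇒ U = (3/8, 5/8)
2. With XY:YU = r, write λ = r/(r+1) so Y = X + λ·(U−X); Y is affine-linear in λ
Every point depending on Y is an affine combination of Y and λ-independent points, so each such coordinate is linear in λ; the λ² term in each signed area is a multiple of (U−X)×(U−X) = 0, so 2·[ZYX] and 2·[CSY] are each linear in λ. Evaluating at λ=0 and λ=1:
  2·[ZYX] = 3/8·λ,   2·[CSY] = -21/8·λ + 7
So [ZYX]:[CSY] = (3/8·λ) / (-21/8·λ + 7). Setting this equal to -3/77:
  3/8·λ = -3/77·(-21/8·λ + 7)  ⇒  λ = -1
Then r = λ/(1−λ) = (-1)/(2) = -1/2. Check: with r = -1/2, Y = (-3/8, 11/8) and [ZYX]:[CSY] = -3/77 as required.

r = -1/2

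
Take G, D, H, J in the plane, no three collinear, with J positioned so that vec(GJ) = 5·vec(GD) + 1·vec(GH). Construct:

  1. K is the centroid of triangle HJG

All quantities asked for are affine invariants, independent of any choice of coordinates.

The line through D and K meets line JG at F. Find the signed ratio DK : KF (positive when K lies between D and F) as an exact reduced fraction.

Choose coordinates G = (0, 0), D = (1, 0), H = (0, 1), J = (5, 1).
1. K is the centroid of triangle HJG ⇒ K = (5/3, 2/3)
line DK meets JG at F = (5/4, 1/4)
K = D + t·(F−D) with t = 8/3, so DK:KF = 8/3:-5/3

DK:KF = -8/5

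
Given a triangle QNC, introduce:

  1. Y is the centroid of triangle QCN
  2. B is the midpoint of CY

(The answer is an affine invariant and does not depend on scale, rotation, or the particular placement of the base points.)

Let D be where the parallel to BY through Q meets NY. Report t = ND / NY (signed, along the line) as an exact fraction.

t = 2

Choose coordinates Q = (0, 0), N = (1, 0), C = (0, 1).
1. Y is the centroid of triangle QCN ⇒ Y = (1/3, 1/3)
2. B is the midpoint of CY ⇒ B = (1/6, 2/3)
through Q parallel to BY: direction (1/6, -1/3); meets NY at D = (-1/3, 2/3)
D = N + t·(Y−N) with t = 2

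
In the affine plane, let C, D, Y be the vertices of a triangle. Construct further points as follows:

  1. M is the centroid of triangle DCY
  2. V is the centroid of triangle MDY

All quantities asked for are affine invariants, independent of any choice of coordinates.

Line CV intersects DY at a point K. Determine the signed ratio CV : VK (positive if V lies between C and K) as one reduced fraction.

Set C = (0, 0), D = (1, 0), Y = (0, 1); any affine frame gives the same invariant.
1. M is the centroid of triangle DCY ⇒ M = (1/3, 1/3)
2. V is the centroid of triangle MDY ⇒ V = (4/9, 4/9)
line CV meets DY at K = (1/2, 1/2)
V = C + t·(K−C) with t = 8/9, so CV:VK = 8/9:1/9

CV:VK = 8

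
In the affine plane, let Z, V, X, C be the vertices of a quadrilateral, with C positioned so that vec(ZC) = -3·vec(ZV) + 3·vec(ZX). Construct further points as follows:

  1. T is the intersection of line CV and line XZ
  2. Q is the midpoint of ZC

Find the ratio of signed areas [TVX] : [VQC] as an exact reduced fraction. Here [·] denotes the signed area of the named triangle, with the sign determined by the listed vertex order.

[TVX]:[VQC] = -1/6

Choose coordinates Z = (0, 0), V = (1, 0), X = (0, 1), C = (-3, 3).
1. T is the intersection of line CV and line XZ ⇒ T = (0, 3/4)
2. Q is the midpoint of ZC ⇒ Q = (-3/2, 3/2)
2·[TVX] = 1/4, 2·[VQC] = -3/2
[TVX]:[VQC] = 1/4:-3/2 = -1/6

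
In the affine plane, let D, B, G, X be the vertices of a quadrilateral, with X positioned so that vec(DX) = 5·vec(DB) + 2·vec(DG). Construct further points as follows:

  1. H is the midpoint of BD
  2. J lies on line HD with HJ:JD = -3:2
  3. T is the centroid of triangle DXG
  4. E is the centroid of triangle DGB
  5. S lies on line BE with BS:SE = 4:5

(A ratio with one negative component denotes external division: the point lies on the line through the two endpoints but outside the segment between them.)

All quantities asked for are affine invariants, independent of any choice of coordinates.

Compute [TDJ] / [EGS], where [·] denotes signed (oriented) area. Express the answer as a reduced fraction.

Assign D = (0, 0), B = (1, 0), G = (0, 1), X = (5, 2) — the answer is frame-independent, so this choice is without loss of generality.
1. H is the midpoint of BD ⇒ H = (1/2, 0)
2. J lies on line HD with HJ:JD = -3:2 ⇒ J = (-1, 0)
3. T is the centroid of triangle DXG ⇒ T = (5/3, 1)
4. E is the centroid of triangle DGB ⇒ E = (1/3, 1/3)
5. S lies on line BE with BS:SE = 4:5 ⇒ S = (19/27, 4/27)
2·[TDJ] = -1, 2·[EGS] = -5/27
[TDJ]:[EGS] = -1:-5/27 = 27/5

[TDJ]:[EGS] = 27/5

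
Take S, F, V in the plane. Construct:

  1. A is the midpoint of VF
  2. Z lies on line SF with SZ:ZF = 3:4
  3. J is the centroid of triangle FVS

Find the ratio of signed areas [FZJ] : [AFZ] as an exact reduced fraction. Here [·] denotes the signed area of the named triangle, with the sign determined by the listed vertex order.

[FZJ]:[AFZ] = 2/3

Set S = (0, 0), F = (1, 0), V = (0, 1); any affine frame gives the same invariant.
1. A is the midpoint of VF ⇒ A = (1/2, 1/2)
2. Z lies on line SF with SZ:ZF = 3:4 ⇒ Z = (3/7, 0)
3. J is the centroid of triangle FVS ⇒ J = (1/3, 1/3)
2·[FZJ] = -4/21, 2·[AFZ] = -2/7
[FZJ]:[AFZ] = -4/21:-2/7 = 2/3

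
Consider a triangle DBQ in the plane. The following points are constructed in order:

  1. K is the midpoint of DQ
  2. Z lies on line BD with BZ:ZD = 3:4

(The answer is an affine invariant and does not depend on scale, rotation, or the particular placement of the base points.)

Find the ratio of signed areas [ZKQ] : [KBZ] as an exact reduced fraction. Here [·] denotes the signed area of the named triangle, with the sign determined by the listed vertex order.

[ZKQ]:[KBZ] = 4/3

Work in coordinates with D = (0, 0), B = (1, 0), Q = (0, 1).
1. K is the midpoint of DQ ⇒ K = (0, 1/2)
2. Z lies on line BD with BZ:ZD = 3:4 ⇒ Z = (4/7, 0)
2·[ZKQ] = -2/7, 2·[KBZ] = -3/14
[ZKQ]:[KBZ] = -2/7:-3/14 = 4/3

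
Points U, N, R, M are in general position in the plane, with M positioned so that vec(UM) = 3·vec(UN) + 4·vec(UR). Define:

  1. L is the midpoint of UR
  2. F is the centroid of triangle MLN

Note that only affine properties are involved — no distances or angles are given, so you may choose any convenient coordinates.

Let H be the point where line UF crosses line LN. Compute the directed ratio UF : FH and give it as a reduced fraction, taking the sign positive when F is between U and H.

Choose coordinates U = (0, 0), N = (1, 0), R = (0, 1), M = (3, 4).
1. L is the midpoint of UR ⇒ L = (0, 1/2)
2. F is the centroid of triangle MLN ⇒ F = (4/3, 3/2)
line UF meets LN at H = (4/13, 9/26)
F = U + t·(H−U) with t = 13/3, so UF:FH = 13/3:-10/3

UF:FH = -13/10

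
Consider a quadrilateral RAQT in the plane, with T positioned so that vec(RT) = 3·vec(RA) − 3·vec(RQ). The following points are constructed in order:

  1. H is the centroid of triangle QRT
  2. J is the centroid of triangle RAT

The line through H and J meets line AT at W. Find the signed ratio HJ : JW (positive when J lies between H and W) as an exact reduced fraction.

HJ:JW = 1/3

Assign R = (0, 0), A = (1, 0), Q = (0, 1), T = (3, -3) — the answer is frame-independent, so this choice is without loss of generality.
1. H is the centroid of triangle QRT ⇒ H = (1, -2/3)
2. J is the centroid of triangle RAT ⇒ J = (4/3, -1)
line HJ meets AT at W = (7/3, -2)
J = H + t·(W−H) with t = 1/4, so HJ:JW = 1/4:3/4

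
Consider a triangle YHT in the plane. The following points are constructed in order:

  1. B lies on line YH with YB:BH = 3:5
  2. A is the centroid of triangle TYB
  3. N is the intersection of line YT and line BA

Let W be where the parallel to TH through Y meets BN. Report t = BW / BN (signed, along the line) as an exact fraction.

t = -3

Work in coordinates with Y = (0, 0), H = (1, 0), T = (0, 1).
1. B lies on line YH with YB:BH = 3:5 ⇒ B = (3/8, 0)
2. A is the centroid of triangle TYB ⇒ A = (1/8, 1/3)
3. N is the intersection of line YT and line BA ⇒ N = (0, 1/2)
through Y parallel to TH: direction (1, -1); meets BN at W = (3/2, -3/2)
W = B + t·(N−B) with t = -3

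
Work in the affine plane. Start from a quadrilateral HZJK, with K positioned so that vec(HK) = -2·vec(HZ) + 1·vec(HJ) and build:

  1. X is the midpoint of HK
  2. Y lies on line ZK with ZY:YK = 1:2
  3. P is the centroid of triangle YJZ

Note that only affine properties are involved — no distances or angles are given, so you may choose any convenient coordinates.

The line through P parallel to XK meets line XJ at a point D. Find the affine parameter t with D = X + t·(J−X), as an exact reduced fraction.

t = 11/18

Set H = (0, 0), Z = (1, 0), J = (0, 1), K = (-2, 1); any affine frame gives the same invariant.
1. X is the midpoint of HK ⇒ X = (-1, 1/2)
2. Y lies on line ZK with ZY:YK = 1:2 ⇒ Y = (0, 1/3)
3. P is the centroid of triangle YJZ ⇒ P = (1/3, 4/9)
through P parallel to XK: direction (-1, 1/2); meets XJ at D = (-7/18, 29/36)
D = X + t·(J−X) with t = 11/18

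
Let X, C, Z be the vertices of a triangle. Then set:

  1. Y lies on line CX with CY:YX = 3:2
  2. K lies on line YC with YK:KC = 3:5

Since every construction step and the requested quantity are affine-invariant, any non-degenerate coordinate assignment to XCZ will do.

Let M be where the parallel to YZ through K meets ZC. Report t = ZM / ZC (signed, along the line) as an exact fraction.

t = 3/8

Choose coordinates X = (0, 0), C = (1, 0), Z = (0, 1).
1. Y lies on line CX with CY:YX = 3:2 ⇒ Y = (2/5, 0)
2. K lies on line YC with YK:KC = 3:5 ⇒ K = (5/8, 0)
through K parallel to YZ: direction (-2/5, 1); meets ZC at M = (3/8, 5/8)
M = Z + t·(C−Z) with t = 3/8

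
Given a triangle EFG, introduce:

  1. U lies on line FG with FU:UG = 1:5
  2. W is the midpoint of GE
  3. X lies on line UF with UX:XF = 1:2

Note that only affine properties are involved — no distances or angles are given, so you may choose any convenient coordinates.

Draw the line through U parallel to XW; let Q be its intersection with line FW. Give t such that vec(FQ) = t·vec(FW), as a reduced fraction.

Assign E = (0, 0), F = (1, 0), G = (0, 1) — the answer is frame-independent, so this choice is without loss of generality.
1. U lies on line FG with FU:UG = 1:5 ⇒ U = (5/6, 1/6)
2. W is the midpoint of GE ⇒ W = (0, 1/2)
3. X lies on line UF with UX:XF = 1:2 ⇒ X = (8/9, 1/9)
through U parallel to XW: direction (-8/9, 7/18); meets FW at Q = (-1/2, 3/4)
Q = F + t·(W−F) with t = 3/2

t = 3/2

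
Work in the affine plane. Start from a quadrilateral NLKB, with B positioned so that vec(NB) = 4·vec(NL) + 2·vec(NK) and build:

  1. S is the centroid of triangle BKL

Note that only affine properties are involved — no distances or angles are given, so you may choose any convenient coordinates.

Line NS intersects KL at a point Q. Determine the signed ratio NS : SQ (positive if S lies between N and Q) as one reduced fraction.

Assign N = (0, 0), L = (1, 0), K = (0, 1), B = (4, 2) — the answer is frame-independent, so this choice is without loss of generality.
1. S is the centroid of triangle BKL ⇒ S = (5/3, 1)
line NS meets KL at Q = (5/8, 3/8)
S = N + t·(Q−N) with t = 8/3, so NS:SQ = 8/3:-5/3

NS:SQ = -8/5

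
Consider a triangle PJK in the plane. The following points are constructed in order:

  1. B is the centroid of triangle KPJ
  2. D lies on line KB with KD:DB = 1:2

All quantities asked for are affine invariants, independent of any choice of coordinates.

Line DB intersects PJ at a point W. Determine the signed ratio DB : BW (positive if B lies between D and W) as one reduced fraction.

Assign P = (0, 0), J = (1, 0), K = (0, 1) — the answer is frame-independent, so this choice is without loss of generality.
1. B is the centroid of triangle KPJ ⇒ B = (1/3, 1/3)
2. D lies on line KB with KD:DB = 1:2 ⇒ D = (1/9, 7/9)
line DB meets PJ at W = (1/2, 0)
B = D + t·(W−D) with t = 4/7, so DB:BW = 4/7:3/7

DB:BW = 4/3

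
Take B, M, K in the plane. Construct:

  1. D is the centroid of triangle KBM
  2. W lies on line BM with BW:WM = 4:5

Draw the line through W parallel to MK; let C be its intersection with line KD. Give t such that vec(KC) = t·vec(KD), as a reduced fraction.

Work in coordinates with B = (0, 0), M = (1, 0), K = (0, 1).
1. D is the centroid of triangle KBM ⇒ D = (1/3, 1/3)
2. W lies on line BM with BW:WM = 4:5 ⇒ W = (4/9, 0)
through W parallel to MK: direction (-1, 1); meets KD at C = (5/9, -1/9)
C = K + t·(D−K) with t = 5/3

t = 5/3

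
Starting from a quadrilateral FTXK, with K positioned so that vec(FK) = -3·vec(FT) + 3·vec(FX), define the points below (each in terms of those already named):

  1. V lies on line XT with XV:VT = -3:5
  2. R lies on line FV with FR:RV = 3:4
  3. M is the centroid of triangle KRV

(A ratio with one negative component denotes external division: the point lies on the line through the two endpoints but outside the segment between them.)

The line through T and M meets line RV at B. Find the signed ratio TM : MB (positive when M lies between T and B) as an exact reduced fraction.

Work in coordinates with F = (0, 0), T = (1, 0), X = (0, 1), K = (-3, 3).
1. V lies on line XT with XV:VT = -3:5 ⇒ V = (-3/2, 5/2)
2. R lies on line FV with FR:RV = 3:4 ⇒ R = (-9/14, 15/14)
3. M is the centroid of triangle KRV ⇒ M = (-12/7, 46/21)
line TM meets RV at B = (-46/49, 230/147)
M = T + t·(B−T) with t = 7/5, so TM:MB = 7/5:-2/5

TM:MB = -7/2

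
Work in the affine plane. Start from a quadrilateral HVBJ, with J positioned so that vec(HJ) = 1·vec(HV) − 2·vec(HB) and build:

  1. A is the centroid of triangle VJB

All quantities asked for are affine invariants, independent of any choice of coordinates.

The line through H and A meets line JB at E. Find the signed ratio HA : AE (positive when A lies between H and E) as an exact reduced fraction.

Assign H = (0, 0), V = (1, 0), B = (0, 1), J = (1, -2) — the answer is frame-independent, so this choice is without loss of generality.
1. A is the centroid of triangle VJB ⇒ A = (2/3, -1/3)
line HA meets JB at E = (2/5, -1/5)
A = H + t·(E−H) with t = 5/3, so HA:AE = 5/3:-2/3

HA:AE = -5/2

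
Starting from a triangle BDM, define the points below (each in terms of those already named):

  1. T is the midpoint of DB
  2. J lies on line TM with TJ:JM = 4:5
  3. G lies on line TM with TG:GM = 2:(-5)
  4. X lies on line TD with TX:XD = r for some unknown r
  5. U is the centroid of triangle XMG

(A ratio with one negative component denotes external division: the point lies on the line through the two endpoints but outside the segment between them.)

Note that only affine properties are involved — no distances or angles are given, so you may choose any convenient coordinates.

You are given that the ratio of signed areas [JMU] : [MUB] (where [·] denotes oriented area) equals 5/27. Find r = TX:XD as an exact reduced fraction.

r = -4

Set B = (0, 0), D = (1, 0), M = (0, 1); any affine frame gives the same invariant.
1. T is the midpoint of DB ⇒ T = (1/2, 0)
2. J lies on line TM with TJ:JM = 4:5 ⇒ J = (5/18, 4/9)
3. G lies on line TM with TG:GM = 2:(-5) ⇒ G = (5/6, -2/3)
4. With TX:XD = r, write λ = r/(r+1) so X = T + λ·(D−T); X is affine-linear in λ
5. U is the centroid of triangle XMG ⇒ U is an affine combination of earlier points and hence also affine-linear in λ
Every point depending on X is an affine combination of X and λ-independent points, so each such coordinate is linear in λ; the λ² term in each signed area is a multiple of (D−T)×(D−T) = 0, so 2·[JMU] and 2·[MUB] are each linear in λ. Evaluating at λ=0 and λ=1:
  2·[JMU] = -5/54·λ,   2·[MUB] = -1/6·λ − 4/9
So [JMU]:[MUB] = (-5/54·λ) / (-1/6·λ − 4/9). Setting this equal to 5/27:
  -5/54·λ = 5/27·(-1/6·λ − 4/9)  ⇒  λ = 4/3
Then r = λ/(1−λ) = (4/3)/(-1/3) = -4. Check: with r = -4, X = (7/6, 0) and [JMU]:[MUB] = 5/27 as required.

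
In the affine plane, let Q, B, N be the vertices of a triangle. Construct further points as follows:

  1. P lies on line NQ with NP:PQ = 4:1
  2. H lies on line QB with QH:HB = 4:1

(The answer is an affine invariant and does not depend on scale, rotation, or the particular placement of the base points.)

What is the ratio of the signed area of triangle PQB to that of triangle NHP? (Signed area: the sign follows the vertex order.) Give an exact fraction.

[PQB]:[NHP] = -5/16

Assign Q = (0, 0), B = (1, 0), N = (0, 1) — the answer is frame-independent, so this choice is without loss of generality.
1. P lies on line NQ with NP:PQ = 4:1 ⇒ P = (0, 1/5)
2. H lies on line QB with QH:HB = 4:1 ⇒ H = (4/5, 0)
2·[PQB] = 1/5, 2·[NHP] = -16/25
[PQB]:[NHP] = 1/5:-16/25 = -5/16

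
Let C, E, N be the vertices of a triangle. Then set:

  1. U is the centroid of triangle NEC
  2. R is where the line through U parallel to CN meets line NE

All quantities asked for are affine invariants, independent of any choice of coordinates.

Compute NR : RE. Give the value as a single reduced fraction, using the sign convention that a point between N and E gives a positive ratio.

Assign C = (0, 0), E = (1, 0), N = (0, 1) — the answer is frame-independent, so this choice is without loss of generality.
1. U is the centroid of triangle NEC ⇒ U = (1/3, 1/3)
2. R is where the line through U parallel to CN meets line NE ⇒ R = (1/3, 2/3)
R = N + t·(E−N) with t = 1/3, so NR:RE = t:(1−t) = 1/3:2/3

NR:RE = 1/2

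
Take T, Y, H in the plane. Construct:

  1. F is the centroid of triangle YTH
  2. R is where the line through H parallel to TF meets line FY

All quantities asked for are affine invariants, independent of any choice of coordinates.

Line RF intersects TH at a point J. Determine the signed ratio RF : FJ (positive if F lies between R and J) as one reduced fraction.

Set T = (0, 0), Y = (1, 0), H = (0, 1); any affine frame gives the same invariant.
1. F is the centroid of triangle YTH ⇒ F = (1/3, 1/3)
2. R is where the line through H parallel to TF meets line FY ⇒ R = (-1/3, 2/3)
line RF meets TH at J = (0, 1/2)
F = R + t·(J−R) with t = 2, so RF:FJ = 2:-1

RF:FJ = -2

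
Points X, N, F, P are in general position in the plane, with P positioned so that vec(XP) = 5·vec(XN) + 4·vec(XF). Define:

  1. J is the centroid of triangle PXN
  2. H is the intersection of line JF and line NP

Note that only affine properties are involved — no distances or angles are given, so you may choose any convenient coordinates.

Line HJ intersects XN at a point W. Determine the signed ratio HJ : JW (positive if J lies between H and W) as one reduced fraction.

Set X = (0, 0), N = (1, 0), F = (0, 1), P = (5, 4); any affine frame gives the same invariant.
1. J is the centroid of triangle PXN ⇒ J = (2, 4/3)
2. H is the intersection of line JF and line NP ⇒ H = (12/5, 7/5)
line HJ meets XN at W = (-6, 0)
J = H + t·(W−H) with t = 1/21, so HJ:JW = 1/21:20/21

HJ:JW = 1/20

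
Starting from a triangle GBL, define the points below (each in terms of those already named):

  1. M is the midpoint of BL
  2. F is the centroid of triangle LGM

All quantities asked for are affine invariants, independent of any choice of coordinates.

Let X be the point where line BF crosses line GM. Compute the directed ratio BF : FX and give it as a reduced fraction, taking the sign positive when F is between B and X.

Work in coordinates with G = (0, 0), B = (1, 0), L = (0, 1).
1. M is the midpoint of BL ⇒ M = (1/2, 1/2)
2. F is the centroid of triangle LGM ⇒ F = (1/6, 1/2)
line BF meets GM at X = (3/8, 3/8)
F = B + t·(X−B) with t = 4/3, so BF:FX = 4/3:-1/3

BF:FX = -4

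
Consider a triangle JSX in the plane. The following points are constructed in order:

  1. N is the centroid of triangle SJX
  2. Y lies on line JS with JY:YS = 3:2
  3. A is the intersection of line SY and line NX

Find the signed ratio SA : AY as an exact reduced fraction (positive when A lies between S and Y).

Assign J = (0, 0), S = (1, 0), X = (0, 1) — the answer is frame-independent, so this choice is without loss of generality.
1. N is the centroid of triangle SJX ⇒ N = (1/3, 1/3)
2. Y lies on line JS with JY:YS = 3:2 ⇒ Y = (3/5, 0)
3. A is the intersection of line SY and line NX ⇒ A = (1/2, 0)
A = S + t·(Y−S) with t = 5/4, so SA:AY = t:(1−t) = 5/4:-1/4

SA:AY = -5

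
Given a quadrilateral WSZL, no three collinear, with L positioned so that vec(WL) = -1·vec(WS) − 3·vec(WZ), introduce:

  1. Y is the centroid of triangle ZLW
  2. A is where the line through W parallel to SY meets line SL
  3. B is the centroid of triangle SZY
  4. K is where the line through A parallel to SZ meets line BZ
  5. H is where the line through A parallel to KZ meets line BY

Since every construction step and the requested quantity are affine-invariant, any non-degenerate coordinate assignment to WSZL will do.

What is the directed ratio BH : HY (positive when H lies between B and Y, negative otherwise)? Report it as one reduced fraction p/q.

Work in coordinates with W = (0, 0), S = (1, 0), Z = (0, 1), L = (-1, -3).
1. Y is the centroid of triangle ZLW ⇒ Y = (-1/3, -2/3)
2. A is where the line through W parallel to SY meets line SL ⇒ A = (3/2, 3/4)
3. B is the centroid of triangle SZY ⇒ B = (2/9, 1/9)
4. K is where the line through A parallel to SZ meets line BZ ⇒ K = (-5/12, 8/3)
5. H is where the line through A parallel to KZ meets line BY ⇒ H = (139/108, 173/108)
H = B + t·(Y−B) with t = -23/12, so BH:HY = t:(1−t) = -23/12:35/12

BH:HY = -23/35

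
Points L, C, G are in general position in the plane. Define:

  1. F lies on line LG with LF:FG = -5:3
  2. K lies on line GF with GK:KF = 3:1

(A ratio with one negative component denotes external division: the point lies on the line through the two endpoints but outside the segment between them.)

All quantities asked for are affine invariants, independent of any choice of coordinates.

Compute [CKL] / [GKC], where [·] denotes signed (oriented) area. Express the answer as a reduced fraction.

[CKL]:[GKC] = -17/9

Assign L = (0, 0), C = (1, 0), G = (0, 1) — the answer is frame-independent, so this choice is without loss of generality.
1. F lies on line LG with LF:FG = -5:3 ⇒ F = (0, 5/2)
2. K lies on line GF with GK:KF = 3:1 ⇒ K = (0, 17/8)
2·[CKL] = 17/8, 2·[GKC] = -9/8
[CKL]:[GKC] = 17/8:-9/8 = -17/9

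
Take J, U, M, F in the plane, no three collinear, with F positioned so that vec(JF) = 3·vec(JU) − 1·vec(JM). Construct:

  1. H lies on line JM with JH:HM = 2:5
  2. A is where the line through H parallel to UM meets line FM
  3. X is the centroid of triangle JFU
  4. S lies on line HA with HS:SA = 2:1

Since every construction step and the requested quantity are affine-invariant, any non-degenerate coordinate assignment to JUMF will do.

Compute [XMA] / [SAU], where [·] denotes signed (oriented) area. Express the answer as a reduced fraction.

Set J = (0, 0), U = (1, 0), M = (0, 1), F = (3, -1); any affine frame gives the same invariant.
1. H lies on line JM with JH:HM = 2:5 ⇒ H = (0, 2/7)
2. A is where the line through H parallel to UM meets line FM ⇒ A = (-15/7, 17/7)
3. X is the centroid of triangle JFU ⇒ X = (4/3, -1/3)
4. S lies on line HA with HS:SA = 2:1 ⇒ S = (-10/7, 12/7)
2·[XMA] = 20/21, 2·[SAU] = -25/49
[XMA]:[SAU] = 20/21:-25/49 = -28/15

[XMA]:[SAU] = -28/15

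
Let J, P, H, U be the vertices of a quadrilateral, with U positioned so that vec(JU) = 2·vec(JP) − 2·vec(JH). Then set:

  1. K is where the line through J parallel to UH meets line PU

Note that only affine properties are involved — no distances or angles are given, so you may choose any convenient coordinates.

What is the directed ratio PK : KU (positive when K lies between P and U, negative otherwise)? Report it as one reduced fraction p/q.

PK:KU = -3/2

Choose coordinates J = (0, 0), P = (1, 0), H = (0, 1), U = (2, -2).
1. K is where the line through J parallel to UH meets line PU ⇒ K = (4, -6)
K = P + t·(U−P) with t = 3, so PK:KU = t:(1−t) = 3:-2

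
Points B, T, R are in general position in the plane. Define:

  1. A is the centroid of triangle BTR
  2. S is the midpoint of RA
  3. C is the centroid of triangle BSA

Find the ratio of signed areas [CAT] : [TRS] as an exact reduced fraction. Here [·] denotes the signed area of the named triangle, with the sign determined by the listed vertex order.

[CAT]:[TRS] = -1/3

Choose coordinates B = (0, 0), T = (1, 0), R = (0, 1).
1. A is the centroid of triangle BTR ⇒ A = (1/3, 1/3)
2. S is the midpoint of RA ⇒ S = (1/6, 2/3)
3. C is the centroid of triangle BSA ⇒ C = (1/6, 1/3)
2·[CAT] = -1/18, 2·[TRS] = 1/6
[CAT]:[TRS] = -1/18:1/6 = -1/3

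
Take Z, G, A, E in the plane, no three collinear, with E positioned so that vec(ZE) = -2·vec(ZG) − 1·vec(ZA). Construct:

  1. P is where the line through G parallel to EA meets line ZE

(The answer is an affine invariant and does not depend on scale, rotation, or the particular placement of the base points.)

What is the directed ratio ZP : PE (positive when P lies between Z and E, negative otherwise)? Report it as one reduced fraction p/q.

ZP:PE = -1/2

Work in coordinates with Z = (0, 0), G = (1, 0), A = (0, 1), E = (-2, -1).
1. P is where the line through G parallel to EA meets line ZE ⇒ P = (2, 1)
P = Z + t·(E−Z) with t = -1, so ZP:PE = t:(1−t) = -1:2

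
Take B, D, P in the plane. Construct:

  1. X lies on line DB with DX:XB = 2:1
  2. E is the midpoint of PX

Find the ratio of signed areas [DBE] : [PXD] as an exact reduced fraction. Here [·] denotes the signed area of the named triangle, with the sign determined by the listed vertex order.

Assign B = (0, 0), D = (1, 0), P = (0, 1) — the answer is frame-independent, so this choice is without loss of generality.
1. X lies on line DB with DX:XB = 2:1 ⇒ X = (1/3, 0)
2. E is the midpoint of PX ⇒ E = (1/6, 1/2)
2·[DBE] = -1/2, 2·[PXD] = 2/3
[DBE]:[PXD] = -1/2:2/3 = -3/4

[DBE]:[PXD] = -3/4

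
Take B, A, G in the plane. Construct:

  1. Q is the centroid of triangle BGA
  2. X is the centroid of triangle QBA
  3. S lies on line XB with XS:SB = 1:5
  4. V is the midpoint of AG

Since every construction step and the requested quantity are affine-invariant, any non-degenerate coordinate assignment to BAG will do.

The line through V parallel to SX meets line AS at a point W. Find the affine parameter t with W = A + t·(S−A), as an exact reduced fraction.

Assign B = (0, 0), A = (1, 0), G = (0, 1) — the answer is frame-independent, so this choice is without loss of generality.
1. Q is the centroid of triangle BGA ⇒ Q = (1/3, 1/3)
2. X is the centroid of triangle QBA ⇒ X = (4/9, 1/9)
3. S lies on line XB with XS:SB = 1:5 ⇒ S = (10/27, 5/54)
4. V is the midpoint of AG ⇒ V = (1/2, 1/2)
through V parallel to SX: direction (2/27, 1/54); meets AS at W = (-31/54, 25/108)
W = A + t·(S−A) with t = 5/2

t = 5/2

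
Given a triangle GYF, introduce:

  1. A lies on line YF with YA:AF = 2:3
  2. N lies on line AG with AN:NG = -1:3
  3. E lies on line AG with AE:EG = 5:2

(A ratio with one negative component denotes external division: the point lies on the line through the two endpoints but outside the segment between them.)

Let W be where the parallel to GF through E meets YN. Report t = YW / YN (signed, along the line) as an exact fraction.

Set G = (0, 0), Y = (1, 0), F = (0, 1); any affine frame gives the same invariant.
1. A lies on line YF with YA:AF = 2:3 ⇒ A = (3/5, 2/5)
2. N lies on line AG with AN:NG = -1:3 ⇒ N = (9/10, 3/5)
3. E lies on line AG with AE:EG = 5:2 ⇒ E = (6/35, 4/35)
through E parallel to GF: direction (0, 1); meets YN at W = (6/35, 174/35)
W = Y + t·(N−Y) with t = 58/7

t = 58/7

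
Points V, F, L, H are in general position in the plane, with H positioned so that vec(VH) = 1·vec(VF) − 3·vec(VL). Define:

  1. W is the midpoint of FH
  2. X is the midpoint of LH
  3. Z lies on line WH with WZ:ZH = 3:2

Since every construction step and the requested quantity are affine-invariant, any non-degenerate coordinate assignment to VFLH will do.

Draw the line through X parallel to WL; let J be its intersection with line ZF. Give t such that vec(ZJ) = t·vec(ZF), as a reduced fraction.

Work in coordinates with V = (0, 0), F = (1, 0), L = (0, 1), H = (1, -3).
1. W is the midpoint of FH ⇒ W = (1, -3/2)
2. X is the midpoint of LH ⇒ X = (1/2, -1)
3. Z lies on line WH with WZ:ZH = 3:2 ⇒ Z = (1, -12/5)
through X parallel to WL: direction (-1, 5/2); meets ZF at J = (1, -9/4)
J = Z + t·(F−Z) with t = 1/16

t = 1/16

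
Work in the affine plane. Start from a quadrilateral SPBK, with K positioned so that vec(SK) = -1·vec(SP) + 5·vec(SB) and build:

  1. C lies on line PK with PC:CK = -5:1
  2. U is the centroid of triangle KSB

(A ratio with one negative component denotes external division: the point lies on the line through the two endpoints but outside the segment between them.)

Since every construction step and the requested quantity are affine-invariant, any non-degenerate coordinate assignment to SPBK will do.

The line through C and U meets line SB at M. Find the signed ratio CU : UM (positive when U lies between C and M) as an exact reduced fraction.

Work in coordinates with S = (0, 0), P = (1, 0), B = (0, 1), K = (-1, 5).
1. C lies on line PK with PC:CK = -5:1 ⇒ C = (-3/2, 25/4)
2. U is the centroid of triangle KSB ⇒ U = (-1/3, 2)
line CU meets SB at M = (0, 11/14)
U = C + t·(M−C) with t = 7/9, so CU:UM = 7/9:2/9

CU:UM = 7/2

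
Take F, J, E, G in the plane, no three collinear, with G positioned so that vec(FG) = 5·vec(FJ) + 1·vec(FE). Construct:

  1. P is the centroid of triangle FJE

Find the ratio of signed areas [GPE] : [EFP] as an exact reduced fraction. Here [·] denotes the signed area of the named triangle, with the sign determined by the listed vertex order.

Assign F = (0, 0), J = (1, 0), E = (0, 1), G = (5, 1) — the answer is frame-independent, so this choice is without loss of generality.
1. P is the centroid of triangle FJE ⇒ P = (1/3, 1/3)
2·[GPE] = -10/3, 2·[EFP] = 1/3
[GPE]:[EFP] = -10/3:1/3 = -10

[GPE]:[EFP] = -10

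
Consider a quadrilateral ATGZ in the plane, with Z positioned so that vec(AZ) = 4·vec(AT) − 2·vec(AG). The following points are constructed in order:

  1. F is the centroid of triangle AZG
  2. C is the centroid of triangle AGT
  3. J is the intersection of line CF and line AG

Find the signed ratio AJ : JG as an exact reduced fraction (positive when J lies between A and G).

AJ:JG = 5/4

Work in coordinates with A = (0, 0), T = (1, 0), G = (0, 1), Z = (4, -2).
1. F is the centroid of triangle AZG ⇒ F = (4/3, -1/3)
2. C is the centroid of triangle AGT ⇒ C = (1/3, 1/3)
3. J is the intersection of line CF and line AG ⇒ J = (0, 5/9)
J = A + t·(G−A) with t = 5/9, so AJ:JG = t:(1−t) = 5/9:4/9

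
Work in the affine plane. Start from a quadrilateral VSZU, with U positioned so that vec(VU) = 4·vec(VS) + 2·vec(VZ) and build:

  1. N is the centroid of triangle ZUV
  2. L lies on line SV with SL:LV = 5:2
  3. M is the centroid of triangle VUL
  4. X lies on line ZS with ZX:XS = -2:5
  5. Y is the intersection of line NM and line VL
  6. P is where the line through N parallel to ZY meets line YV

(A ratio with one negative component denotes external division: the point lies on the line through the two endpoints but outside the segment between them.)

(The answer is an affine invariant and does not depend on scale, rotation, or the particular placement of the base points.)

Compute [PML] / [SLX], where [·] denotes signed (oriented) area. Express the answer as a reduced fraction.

[PML]:[SLX] = -112/75

Set V = (0, 0), S = (1, 0), Z = (0, 1), U = (4, 2); any affine frame gives the same invariant.
1. N is the centroid of triangle ZUV ⇒ N = (4/3, 1)
2. L lies on line SV with SL:LV = 5:2 ⇒ L = (2/7, 0)
3. M is the centroid of triangle VUL ⇒ M = (10/7, 2/3)
4. X lies on line ZS with ZX:XS = -2:5 ⇒ X = (-2/3, 5/3)
5. Y is the intersection of line NM and line VL ⇒ Y = (34/21, 0)
6. P is where the line through N parallel to ZY meets line YV ⇒ P = (62/21, 0)
2·[PML] = 16/9, 2·[SLX] = -25/21
[PML]:[SLX] = 16/9:-25/21 = -112/75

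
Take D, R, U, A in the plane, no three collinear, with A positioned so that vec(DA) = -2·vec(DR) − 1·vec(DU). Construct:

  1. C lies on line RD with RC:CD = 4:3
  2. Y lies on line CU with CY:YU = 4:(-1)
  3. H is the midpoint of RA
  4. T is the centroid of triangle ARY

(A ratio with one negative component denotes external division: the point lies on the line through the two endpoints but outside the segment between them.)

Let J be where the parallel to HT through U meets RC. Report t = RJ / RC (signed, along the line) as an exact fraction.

Assign D = (0, 0), R = (1, 0), U = (0, 1), A = (-2, -1) — the answer is frame-independent, so this choice is without loss of generality.
1. C lies on line RD with RC:CD = 4:3 ⇒ C = (3/7, 0)
2. Y lies on line CU with CY:YU = 4:(-1) ⇒ Y = (-1/7, 4/3)
3. H is the midpoint of RA ⇒ H = (-1/2, -1/2)
4. T is the centroid of triangle ARY ⇒ T = (-8/21, 1/9)
through U parallel to HT: direction (5/42, 11/18); meets RC at J = (-15/77, 0)
J = R + t·(C−R) with t = 23/11

t = 23/11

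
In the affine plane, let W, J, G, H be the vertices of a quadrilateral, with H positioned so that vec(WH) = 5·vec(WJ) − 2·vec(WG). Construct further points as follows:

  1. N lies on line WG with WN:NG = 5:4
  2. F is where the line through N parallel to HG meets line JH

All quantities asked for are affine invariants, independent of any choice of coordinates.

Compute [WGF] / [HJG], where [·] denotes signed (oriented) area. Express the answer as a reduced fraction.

[WGF]:[HJG] = 5/18

Choose coordinates W = (0, 0), J = (1, 0), G = (0, 1), H = (5, -2).
1. N lies on line WG with WN:NG = 5:4 ⇒ N = (0, 5/9)
2. F is where the line through N parallel to HG meets line JH ⇒ F = (5/9, 2/9)
2·[WGF] = -5/9, 2·[HJG] = -2
[WGF]:[HJG] = -5/9:-2 = 5/18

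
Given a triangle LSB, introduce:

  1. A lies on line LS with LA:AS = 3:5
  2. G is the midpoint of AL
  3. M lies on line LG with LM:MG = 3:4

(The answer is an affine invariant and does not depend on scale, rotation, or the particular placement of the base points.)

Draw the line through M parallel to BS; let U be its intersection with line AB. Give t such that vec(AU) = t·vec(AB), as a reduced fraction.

t = -33/70

Work in coordinates with L = (0, 0), S = (1, 0), B = (0, 1).
1. A lies on line LS with LA:AS = 3:5 ⇒ A = (3/8, 0)
2. G is the midpoint of AL ⇒ G = (3/16, 0)
3. M lies on line LG with LM:MG = 3:4 ⇒ M = (9/112, 0)
through M parallel to BS: direction (1, -1); meets AB at U = (309/560, -33/70)
U = A + t·(B−A) with t = -33/70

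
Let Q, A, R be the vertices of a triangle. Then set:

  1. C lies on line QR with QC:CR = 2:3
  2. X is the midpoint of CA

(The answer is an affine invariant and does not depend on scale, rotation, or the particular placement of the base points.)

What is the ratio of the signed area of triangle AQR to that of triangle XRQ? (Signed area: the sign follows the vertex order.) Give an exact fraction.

[AQR]:[XRQ] = -2

Work in coordinates with Q = (0, 0), A = (1, 0), R = (0, 1).
1. C lies on line QR with QC:CR = 2:3 ⇒ C = (0, 2/5)
2. X is the midpoint of CA ⇒ X = (1/2, 1/5)
2·[AQR] = -1, 2·[XRQ] = 1/2
[AQR]:[XRQ] = -1:1/2 = -2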